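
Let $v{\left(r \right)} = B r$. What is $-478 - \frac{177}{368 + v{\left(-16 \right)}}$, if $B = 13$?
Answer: $- \frac{76657}{160} \approx -479.11$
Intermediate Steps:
$v{\left(r \right)} = 13 r$
$-478 - \frac{177}{368 + v{\left(-16 \right)}} = -478 - \frac{177}{368 + 13 \left(-16\right)} = -478 - \frac{177}{368 - 208} = -478 - \frac{177}{160} = - \frac{76657}{160}$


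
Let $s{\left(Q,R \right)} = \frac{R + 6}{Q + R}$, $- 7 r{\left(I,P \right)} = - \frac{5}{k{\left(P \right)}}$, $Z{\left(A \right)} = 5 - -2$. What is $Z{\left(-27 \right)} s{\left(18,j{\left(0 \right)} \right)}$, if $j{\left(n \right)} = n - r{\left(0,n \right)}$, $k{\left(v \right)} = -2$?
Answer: $\frac{623}{257} \approx 2.4241$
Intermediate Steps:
$Z{\left(A \right)} = 7$ ($Z{\left(A \right)} = 5 + 2 = 7$)
$r{\left(I,P \right)} = - \frac{5}{14}$ ($r{\left(I,P \right)} = - \frac{\left(-5\right) \frac{1}{-2}}{7} = - \frac{\left(-5\right) \left(- \frac{1}{2}\right)}{7} = \left(- \frac{1}{7}\right) \frac{5}{2} = - \frac{5}{14}$)
$j{\left(n \right)} = \frac{5}{14} + n$ ($j{\left(n \right)} = n - - \frac{5}{14} = n + \frac{5}{14} = \frac{5}{14} + n$)
$s{\left(Q,R \right)} = \frac{6 + R}{Q + R}$
$Z{\left(-27 \right)} s{\left(18,j{\left(0 \right)} \right)} = 7 \frac{6 + \left(\frac{5}{14} + 0\right)}{18 + \left(\frac{5}{14} + 0\right)} = 7 \frac{6 + \frac{5}{14}}{18 + \frac{5}{14}} = 7 \frac{1}{\frac{257}{14}} \cdot \frac{89}{14} = 7 \cdot \frac{14}{257} \cdot \frac{89}{14} = 7 \cdot \frac{89}{257} = \frac{623}{257}$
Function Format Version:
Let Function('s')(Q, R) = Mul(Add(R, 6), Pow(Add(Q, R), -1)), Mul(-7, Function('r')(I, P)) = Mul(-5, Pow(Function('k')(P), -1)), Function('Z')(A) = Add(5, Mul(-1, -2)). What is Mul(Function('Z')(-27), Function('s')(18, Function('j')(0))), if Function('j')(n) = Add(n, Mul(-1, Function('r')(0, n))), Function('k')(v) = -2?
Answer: Rational(623, 257) ≈ 2.4241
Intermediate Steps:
Function('Z')(A) = 7 (Function('Z')(A) = Add(5, 2) = 7)
Function('r')(I, P) = Rational(-5, 14) (Function('r')(I, P) = Mul(Rational(-1, 7), Mul(-5, Pow(-2, -1))) = Mul(Rational(-1, 7), Mul(-5, Rational(-1, 2))) = Mul(Rational(-1, 7), Rational(5, 2)) = Rational(-5, 14))
Function('j')(n) = Add(Rational(5, 14), n) (Function('j')(n) = Add(n, Mul(-1, Rational(-5, 14))) = Add(n, Rational(5, 14)) = Add(Rational(5, 14), n))
Function('s')(Q, R) = Mul(Pow(Add(Q, R), -1), Add(6, R)) (Function('s')(Q, R) = Mul(Add(6, R), Pow(Add(Q, R), -1)) = Mul(Pow(Add(Q, R), -1), Add(6, R)))
Mul(Function('Z')(-27), Function('s')(18, Function('j')(0))) = Mul(7, Mul(Pow(Add(18, Add(Rational(5, 14), 0)), -1), Add(6, Add(Rational(5, 14), 0)))) = Mul(7, Mul(Pow(Add(18, Rational(5, 14)), -1), Add(6, Rational(5, 14)))) = Mul(7, Mul(Pow(Rational(257, 14), -1), Rational(89, 14))) = Mul(7, Mul(Rational(14, 257), Rational(89, 14))) = Mul(7, Rational(89, 257)) = Rational(623, 257)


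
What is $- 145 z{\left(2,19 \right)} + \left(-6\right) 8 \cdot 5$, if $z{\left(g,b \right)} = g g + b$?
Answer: $-3575$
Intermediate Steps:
$z{\left(g,b \right)} = b + g^{2}$ ($z{\left(g,b \right)} = g^{2} + b = b + g^{2}$)
$- 145 z{\left(2,19 \right)} + \left(-6\right) 8 \cdot 5 = - 145 \left(19 + 2^{2}\right) + \left(-6\right) 8 \cdot 5 = - 145 \left(19 + 4\right) - 240 = \left(-145\right) 23 - 240 = -3335 - 240 = -3575$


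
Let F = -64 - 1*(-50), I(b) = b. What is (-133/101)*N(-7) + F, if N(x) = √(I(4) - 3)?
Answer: -1547/101 ≈ -15.317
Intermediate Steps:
N(x) = 1 (N(x) = √(4 - 3) = √1 = 1)
F = -14 (F = -64 + 50 = -14)
(-133/101)*N(-7) + F = -133/101*1 - 14 = -133/101 - 14 = -1547/101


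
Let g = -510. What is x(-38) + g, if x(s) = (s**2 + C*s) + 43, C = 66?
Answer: -1531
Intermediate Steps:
x(s) = 43 + s**2 + 66*s (x(s) = (s**2 + 66*s) + 43 = 43 + s**2 + 66*s)
x(-38) + g = (43 + (-38)**2 + 66*(-38)) - 510 = (43 + 1444 - 2508) - 510 = -1021 - 510 = -1531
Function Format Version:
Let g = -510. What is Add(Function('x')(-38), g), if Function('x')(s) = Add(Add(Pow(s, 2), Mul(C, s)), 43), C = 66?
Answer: -1531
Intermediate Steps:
Function('x')(s) = Add(43, Pow(s, 2), Mul(66, s)) (Function('x')(s) = Add(Add(Pow(s, 2), Mul(66, s)), 43) = Add(43, Pow(s, 2), Mul(66, s)))
Add(Function('x')(-38), g) = Add(Add(43, Pow(-38, 2), Mul(66, -38)), -510) = Add(Add(43, 1444, -2508), -510) = Add(-1021, -510) = -1531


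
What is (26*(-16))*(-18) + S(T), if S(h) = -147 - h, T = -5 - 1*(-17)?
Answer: 7329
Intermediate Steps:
T = 12 (T = -5 + 17 = 12)
(26*(-16))*(-18) + S(T) = (26*(-16))*(-18) + (-147 - 1*12) = -416*(-18) + (-147 - 12) = 7488 - 159 = 7329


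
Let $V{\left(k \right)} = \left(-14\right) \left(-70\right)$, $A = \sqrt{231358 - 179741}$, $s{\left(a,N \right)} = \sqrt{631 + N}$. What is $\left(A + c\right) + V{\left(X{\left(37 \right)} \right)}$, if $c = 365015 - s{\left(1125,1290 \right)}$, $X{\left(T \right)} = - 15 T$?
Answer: $365995 + \sqrt{51617} - \sqrt{1921} \approx 3.6618 \cdot 10^{5}$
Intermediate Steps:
$A = \sqrt{51617} \approx 227.19$
$V{\left(k \right)} = 980$
$c = 365015 - \sqrt{1921}$ ($c = 365015 - \sqrt{631 + 1290} = 365015 - \sqrt{1921} \approx 3.6497 \cdot 10^{5}$)
$\left(A + c\right) + V{\left(X{\left(37 \right)} \right)} = \left(\sqrt{51617} + \left(365015 - \sqrt{1921}\right)\right) + 980 = \left(365015 + \sqrt{51617} - \sqrt{1921}\right) + 980 = 365995 + \sqrt{51617} - \sqrt{1921}$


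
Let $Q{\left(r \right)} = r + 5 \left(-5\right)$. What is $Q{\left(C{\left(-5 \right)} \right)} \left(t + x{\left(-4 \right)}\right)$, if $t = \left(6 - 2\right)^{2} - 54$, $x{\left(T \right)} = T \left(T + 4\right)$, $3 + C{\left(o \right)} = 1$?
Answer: $1026$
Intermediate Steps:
$C{\left(o \right)} = -2$ ($C{\left(o \right)} = -3 + 1 = -2$)
$x{\left(T \right)} = T \left(4 + T\right)$
$Q{\left(r \right)} = -25 + r$ ($Q{\left(r \right)} = r - 25 = -25 + r$)
$t = -38$ ($t = 4^{2} - 54 = 16 - 54 = -38$)
$Q{\left(C{\left(-5 \right)} \right)} \left(t + x{\left(-4 \right)}\right) = \left(-25 - 2\right) \left(-38 - 4 \left(4 - 4\right)\right) = - 27 \left(-38 - 0\right) = - 27 \left(-38 + 0\right) = \left(-27\right) \left(-38\right) = 1026$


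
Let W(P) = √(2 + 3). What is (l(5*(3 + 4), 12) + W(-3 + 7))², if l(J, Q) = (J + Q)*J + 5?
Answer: (1650 + √5)² ≈ 2.7299e+6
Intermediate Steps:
l(J, Q) = 5 + J*(J + Q) (l(J, Q) = J*(J + Q) + 5 = 5 + J*(J + Q))
W(P) = √5
(l(5*(3 + 4), 12) + W(-3 + 7))² = ((5 + (5*(3 + 4))² + (5*(3 + 4))*12) + √5)² = ((5 + (5*7)² + (5*7)*12) + √5)² = ((5 + 35² + 35*12) + √5)² = ((5 + 1225 + 420) + √5)² = (1650 + √5)²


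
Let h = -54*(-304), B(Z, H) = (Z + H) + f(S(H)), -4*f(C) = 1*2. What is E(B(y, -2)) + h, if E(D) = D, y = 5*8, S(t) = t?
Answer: 32907/2 ≈ 16454.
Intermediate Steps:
f(C) = -1/2 (f(C) = -2/4 = -1/4*2 = -1/2)
y = 40
B(Z, H) = -1/2 + H + Z (B(Z, H) = (Z + H) - 1/2 = (H + Z) - 1/2 = -1/2 + H + Z)
h = 16416
E(B(y, -2)) + h = (-1/2 - 2 + 40) + 16416 = 75/2 + 16416 = 32907/2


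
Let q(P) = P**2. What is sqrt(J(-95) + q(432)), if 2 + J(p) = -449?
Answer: sqrt(186173) ≈ 431.48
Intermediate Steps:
J(p) = -451 (J(p) = -2 - 449 = -451)
sqrt(J(-95) + q(432)) = sqrt(-451 + 432**2) = sqrt(-451 + 186624) = sqrt(186173)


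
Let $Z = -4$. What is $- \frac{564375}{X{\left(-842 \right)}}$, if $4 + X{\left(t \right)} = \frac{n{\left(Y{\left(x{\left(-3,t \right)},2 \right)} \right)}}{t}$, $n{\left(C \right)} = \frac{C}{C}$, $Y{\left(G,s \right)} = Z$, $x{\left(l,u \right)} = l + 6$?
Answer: $\frac{158401250}{1123} \approx 1.4105 \cdot 10^{5}$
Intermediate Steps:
$x{\left(l,u \right)} = 6 + l$
$Y{\left(G,s \right)} = -4$
$n{\left(C \right)} = 1$
$X{\left(t \right)} = -4 + \frac{1}{t}$ ($X{\left(t \right)} = -4 + 1 \frac{1}{t} = -4 + \frac{1}{t}$)
$- \frac{564375}{X{\left(-842 \right)}} = - \frac{564375}{-4 + \frac{1}{-842}} = - \frac{564375}{-4 - \frac{1}{842}} = - \frac{564375}{- \frac{3369}{842}} = \left(-564375\right) \left(- \frac{842}{3369}\right) = \frac{158401250}{1123}$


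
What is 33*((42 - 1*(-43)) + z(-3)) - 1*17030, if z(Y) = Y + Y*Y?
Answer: -14027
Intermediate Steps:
z(Y) = Y + Y²
33*((42 - 1*(-43)) + z(-3)) - 1*17030 = 33*((42 - 1*(-43)) - 3*(1 - 3)) - 1*17030 = 33*((42 + 43) - 3*(-2)) - 17030 = 33*(85 + 6) - 17030 = 33*91 - 17030 = 3003 - 17030 = -14027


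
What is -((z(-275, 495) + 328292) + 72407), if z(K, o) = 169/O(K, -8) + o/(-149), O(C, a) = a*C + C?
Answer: -114929562981/286825 ≈ -4.0070e+5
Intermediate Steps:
O(C, a) = C + C*a (O(C, a) = C*a + C = C + C*a)
z(K, o) = -169/(7*K) - o/149 (z(K, o) = 169/((K*(1 - 8))) + o/(-149) = 169/((K*(-7))) + o*(-1/149) = 169/((-7*K)) - o/149 = 169*(-1/(7*K)) - o/149 = -169/(7*K) - o/149)
-((z(-275, 495) + 328292) + 72407) = -(((-169/7/(-275) - 1/149*495) + 328292) + 72407) = -(((-169/7*(-1/275) - 495/149) + 328292) + 72407) = -(((169/1925 - 495/149) + 328292) + 72407) = -((-927694/286825 + 328292) + 72407) = -(94161425206/286825 + 72407) = -1*114929562981/286825 = -114929562981/286825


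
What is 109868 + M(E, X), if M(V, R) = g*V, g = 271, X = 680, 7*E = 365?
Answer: 867991/7 ≈ 1.2400e+5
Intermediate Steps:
E = 365/7 (E = (⅐)*365 = 365/7 ≈ 52.143)
M(V, R) = 271*V
109868 + M(E, X) = 109868 + 271*(365/7) = 109868 + 98915/7 = 867991/7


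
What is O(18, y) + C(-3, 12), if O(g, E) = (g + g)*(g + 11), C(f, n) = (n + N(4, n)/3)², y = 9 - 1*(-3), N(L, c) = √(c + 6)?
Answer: 1190 + 24*√2 ≈ 1223.9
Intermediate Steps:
N(L, c) = √(6 + c)
y = 12 (y = 9 + 3 = 12)
C(f, n) = (n + √(6 + n)/3)²
O(g, E) = 2*g*(11 + g) (O(g, E) = (2*g)*(11 + g) = 2*g*(11 + g))
O(18, y) + C(-3, 12) = 2*18*(11 + 18) + (√(6 + 12) + 3*12)²/9 = 2*18*29 + (√18 + 36)²/9 = 1044 + (3*√2 + 36)²/9 = 1044 + (36 + 3*√2)²/9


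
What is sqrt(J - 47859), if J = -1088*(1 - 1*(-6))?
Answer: 5*I*sqrt(2219) ≈ 235.53*I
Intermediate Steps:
J = -7616 (J = -1088*(1 + 6) = -1088*7 = -7616)
sqrt(J - 47859) = sqrt(-7616 - 47859) = sqrt(-55475) = 5*I*sqrt(2219)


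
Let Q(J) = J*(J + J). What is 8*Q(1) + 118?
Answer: 134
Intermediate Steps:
Q(J) = 2*J² (Q(J) = J*(2*J) = 2*J²)
8*Q(1) + 118 = 8*(2*1²) + 118 = 8*(2*1) + 118 = 8*2 + 118 = 16 + 118 = 134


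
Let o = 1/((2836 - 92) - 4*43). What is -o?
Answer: -1/2572 ≈ -0.00038880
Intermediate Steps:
o = 1/2572 (o = 1/(2744 - 172) = 1/2572 ≈ 0.00038880)
-o = -1*1/2572 = -1/2572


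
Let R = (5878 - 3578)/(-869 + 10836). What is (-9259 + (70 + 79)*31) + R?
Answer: -46244580/9967 ≈ -4639.8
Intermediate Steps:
R = 2300/9967 ≈ 0.23076
(-9259 + (70 + 79)*31) + R = (-9259 + (70 + 79)*31) + 2300/9967 = (-9259 + 149*31) + 2300/9967 = (-9259 + 4619) + 2300/9967 = -4640 + 2300/9967 = -46244580/9967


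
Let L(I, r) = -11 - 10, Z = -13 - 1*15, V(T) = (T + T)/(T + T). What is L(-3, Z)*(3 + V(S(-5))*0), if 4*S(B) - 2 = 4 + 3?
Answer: -63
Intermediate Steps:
S(B) = 9/4 (S(B) = ½ + (4 + 3)/4 = ½ + (¼)*7 = ½ + 7/4 = 9/4)
V(T) = 1 (V(T) = (2*T)/((2*T)) = (2*T)*(1/(2*T)) = 1)
Z = -28 (Z = -13 - 15 = -28)
L(I, r) = -21
L(-3, Z)*(3 + V(S(-5))*0) = -21*(3 + 1*0) = -21*(3 + 0) = -21*3 = -63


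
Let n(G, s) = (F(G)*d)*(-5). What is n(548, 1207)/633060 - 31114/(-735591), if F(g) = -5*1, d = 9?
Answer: 441389707/10348294188 ≈ 0.042653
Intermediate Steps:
F(g) = -5
n(G, s) = 225 (n(G, s) = -5*9*(-5) = -45*(-5) = 225)
n(548, 1207)/633060 - 31114/(-735591) = 225/633060 - 31114/(-735591) = 225*(1/633060) - 31114*(-1/735591) = 5/14068 + 31114/735591 = 441389707/10348294188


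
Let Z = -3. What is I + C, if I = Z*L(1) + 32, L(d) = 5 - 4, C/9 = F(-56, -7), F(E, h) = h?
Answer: -34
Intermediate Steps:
C = -63 (C = 9*(-7) = -63)
L(d) = 1
I = 29 (I = -3*1 + 32 = -3 + 32 = 29)
I + C = 29 - 63 = -34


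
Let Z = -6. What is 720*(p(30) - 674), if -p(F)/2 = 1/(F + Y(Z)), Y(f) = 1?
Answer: -15045120/31 ≈ -4.8533e+5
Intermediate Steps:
p(F) = -2/(1 + F) (p(F) = -2/(F + 1) = -2/(1 + F))
720*(p(30) - 674) = 720*(-2/(1 + 30) - 674) = 720*(-2/31 - 674) = 720*(-20896/31) = -15045120/31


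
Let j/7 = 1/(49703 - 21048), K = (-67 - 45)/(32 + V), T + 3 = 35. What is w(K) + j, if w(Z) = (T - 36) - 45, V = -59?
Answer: -1404088/28655 ≈ -49.000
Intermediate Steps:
T = 32 (T = -3 + 35 = 32)
K = 112/27 (K = (-67 - 45)/(32 - 59) = -112/(-27) = -112*(-1/27) = 112/27 ≈ 4.1481)
w(Z) = -49 (w(Z) = (32 - 36) - 45 = -4 - 45 = -49)
j = 7/28655 (j = 7/(49703 - 21048) = 7/28655 ≈ 0.00024429)
w(K) + j = -49 + 7/28655 = -1404088/28655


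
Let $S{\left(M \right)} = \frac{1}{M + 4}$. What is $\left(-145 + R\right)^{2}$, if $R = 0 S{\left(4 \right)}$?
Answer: $21025$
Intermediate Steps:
$S{\left(M \right)} = \frac{1}{4 + M}$
$R = 0$ ($R = \frac{0}{4 + 4} = \frac{0}{8} = 0 \cdot \frac{1}{8} = 0$)
$\left(-145 + R\right)^{2} = \left(-145 + 0\right)^{2} = \left(-145\right)^{2} = 21025$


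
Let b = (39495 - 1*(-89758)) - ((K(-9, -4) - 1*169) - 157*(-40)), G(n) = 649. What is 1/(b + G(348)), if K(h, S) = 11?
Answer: 1/123780 ≈ 8.0788e-6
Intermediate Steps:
b = 123131 (b = (39495 - 1*(-89758)) - ((11 - 1*169) - 157*(-40)) = (39495 + 89758) - ((11 - 169) + 6280) = 129253 - (-158 + 6280) = 129253 - 1*6122 = 129253 - 6122 = 123131)
1/(b + G(348)) = 1/(123131 + 649) = 1/123780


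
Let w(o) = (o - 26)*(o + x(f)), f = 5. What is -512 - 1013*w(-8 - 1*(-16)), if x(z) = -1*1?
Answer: 127126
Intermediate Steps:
x(z) = -1
w(o) = (-1 + o)*(-26 + o) (w(o) = (o - 26)*(o - 1) = (-26 + o)*(-1 + o) = (-1 + o)*(-26 + o))
-512 - 1013*w(-8 - 1*(-16)) = -512 - 1013*(26 + (-8 - 1*(-16))² - 27*(-8 - 1*(-16))) = -512 - 1013*(26 + (-8 + 16)² - 27*(-8 + 16)) = -512 - 1013*(26 + 8² - 27*8) = -512 - 1013*(26 + 64 - 216) = -512 - 1013*(-126) = -512 + 127638 = 127126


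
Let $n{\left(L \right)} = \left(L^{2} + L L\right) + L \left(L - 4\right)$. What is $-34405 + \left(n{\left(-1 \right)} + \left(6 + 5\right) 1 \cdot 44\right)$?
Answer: $-33914$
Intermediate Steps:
$n{\left(L \right)} = 2 L^{2} + L \left(-4 + L\right)$ ($n{\left(L \right)} = \left(L^{2} + L^{2}\right) + L \left(-4 + L\right) = 2 L^{2} + L \left(-4 + L\right)$)
$-34405 + \left(n{\left(-1 \right)} + \left(6 + 5\right) 1 \cdot 44\right) = -34405 - \left(-4 - 3 - \left(6 + 5\right) 1 \cdot 44\right) = -34405 + \left(- (-4 - 3) + 11 \cdot 1 \cdot 44\right) = -34405 + \left(\left(-1\right) \left(-7\right) + 11 \cdot 44\right) = -34405 + \left(7 + 484\right) = -34405 + 491 = -33914$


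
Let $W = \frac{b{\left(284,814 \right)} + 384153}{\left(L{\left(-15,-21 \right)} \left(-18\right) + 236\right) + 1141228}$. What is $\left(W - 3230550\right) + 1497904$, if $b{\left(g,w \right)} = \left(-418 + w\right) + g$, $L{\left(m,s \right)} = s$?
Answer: $- \frac{1978407589099}{1141842} \approx -1.7326 \cdot 10^{6}$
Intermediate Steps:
$b{\left(g,w \right)} = -418 + g + w$
$W = \frac{384833}{1141842}$ ($W = \frac{\left(-418 + 284 + 814\right) + 384153}{\left(\left(-21\right) \left(-18\right) + 236\right) + 1141228} = \frac{680 + 384153}{\left(378 + 236\right) + 1141228} = \frac{384833}{614 + 1141228} = \frac{384833}{1141842} \approx 0.33703$)
$\left(W - 3230550\right) + 1497904 = \left(\frac{384833}{1141842} - 3230550\right) + 1497904 = - \frac{3688777288267}{1141842} + 1497904 = - \frac{1978407589099}{1141842}$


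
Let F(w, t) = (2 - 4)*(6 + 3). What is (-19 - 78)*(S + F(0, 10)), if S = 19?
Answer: -97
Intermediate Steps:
F(w, t) = -18 (F(w, t) = -2*9 = -18)
(-19 - 78)*(S + F(0, 10)) = (-19 - 78)*(19 - 18) = -97*1 = -97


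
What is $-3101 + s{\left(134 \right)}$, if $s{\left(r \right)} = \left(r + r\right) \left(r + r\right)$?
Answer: $68723$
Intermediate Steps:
$s{\left(r \right)} = 4 r^{2}$ ($s{\left(r \right)} = 2 r 2 r = 4 r^{2}$)
$-3101 + s{\left(134 \right)} = -3101 + 4 \cdot 134^{2} = -3101 + 4 \cdot 17956 = -3101 + 71824 = 68723$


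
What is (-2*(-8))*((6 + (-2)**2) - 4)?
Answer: 96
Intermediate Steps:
(-2*(-8))*((6 + (-2)**2) - 4) = 16*((6 + 4) - 4) = 16*(10 - 4) = 16*6 = 96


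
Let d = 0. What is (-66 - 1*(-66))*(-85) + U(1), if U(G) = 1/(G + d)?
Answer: 1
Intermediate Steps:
U(G) = 1/G (U(G) = 1/(G + 0) = 1/G)
(-66 - 1*(-66))*(-85) + U(1) = (-66 - 1*(-66))*(-85) + 1/1 = (-66 + 66)*(-85) + 1 = 0*(-85) + 1 = 0 + 1 = 1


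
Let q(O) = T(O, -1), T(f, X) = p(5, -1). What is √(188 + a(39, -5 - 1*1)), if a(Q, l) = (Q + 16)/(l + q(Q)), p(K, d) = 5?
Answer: √133 ≈ 11.533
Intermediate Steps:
T(f, X) = 5
q(O) = 5
a(Q, l) = (16 + Q)/(5 + l) (a(Q, l) = (Q + 16)/(l + 5) = (16 + Q)/(5 + l))
√(188 + a(39, -5 - 1*1)) = √(188 + (16 + 39)/(5 + (-5 - 1*1))) = √(188 + 55/(5 + (-5 - 1))) = √(188 + 55/(5 - 6)) = √(188 + 55/(-1)) = √(188 - 1*55) = √(188 - 55) = √133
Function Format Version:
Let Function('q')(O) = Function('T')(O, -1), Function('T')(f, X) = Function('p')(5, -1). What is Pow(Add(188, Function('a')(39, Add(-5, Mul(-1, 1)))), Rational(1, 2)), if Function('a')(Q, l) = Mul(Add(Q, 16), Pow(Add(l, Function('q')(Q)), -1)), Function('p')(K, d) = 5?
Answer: Pow(133, Rational(1, 2)) ≈ 11.533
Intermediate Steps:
Function('T')(f, X) = 5
Function('q')(O) = 5
Function('a')(Q, l) = Mul(Pow(Add(5, l), -1), Add(16, Q)) (Function('a')(Q, l) = Mul(Add(Q, 16), Pow(Add(l, 5), -1)) = Mul(Add(16, Q), Pow(Add(5, l), -1)) = Mul(Pow(Add(5, l), -1), Add(16, Q)))
Pow(Add(188, Function('a')(39, Add(-5, Mul(-1, 1)))), Rational(1, 2)) = Pow(Add(188, Mul(Pow(Add(5, Add(-5, Mul(-1, 1))), -1), Add(16, 39))), Rational(1, 2)) = Pow(Add(188, Mul(Pow(Add(5, Add(-5, -1)), -1), 55)), Rational(1, 2)) = Pow(Add(188, Mul(Pow(Add(5, -6), -1), 55)), Rational(1, 2)) = Pow(Add(188, Mul(Pow(-1, -1), 55)), Rational(1, 2)) = Pow(Add(188, Mul(-1, 55)), Rational(1, 2)) = Pow(Add(188, -55), Rational(1, 2)) = Pow(133, Rational(1, 2))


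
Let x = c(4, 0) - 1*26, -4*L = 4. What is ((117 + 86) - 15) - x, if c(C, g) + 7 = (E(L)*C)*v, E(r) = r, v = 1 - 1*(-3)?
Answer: 237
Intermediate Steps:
L = -1 (L = -¼*4 = -1)
v = 4 (v = 1 + 3 = 4)
c(C, g) = -7 - 4*C (c(C, g) = -7 - C*4 = -7 - 4*C)
x = -49 (x = (-7 - 4*4) - 1*26 = (-7 - 16) - 26 = -23 - 26 = -49)
((117 + 86) - 15) - x = ((117 + 86) - 15) - 1*(-49) = (203 - 15) + 49 = 188 + 49 = 237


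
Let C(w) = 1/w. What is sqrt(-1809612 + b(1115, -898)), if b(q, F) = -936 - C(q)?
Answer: I*sqrt(2250918538415)/1115 ≈ 1345.6*I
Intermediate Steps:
b(q, F) = -936 - 1/q
sqrt(-1809612 + b(1115, -898)) = sqrt(-1809612 + (-936 - 1/1115)) = sqrt(-1809612 - 1043641/1115) = sqrt(-2018761021/1115) = I*sqrt(2250918538415)/1115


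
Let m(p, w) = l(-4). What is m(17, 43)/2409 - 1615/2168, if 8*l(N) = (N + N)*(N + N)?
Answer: -3873191/5222712 ≈ -0.74161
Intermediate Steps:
l(N) = N²/2 (l(N) = ((N + N)*(N + N))/8 = ((2*N)*(2*N))/8 = (4*N²)/8 = N²/2)
m(p, w) = 8 (m(p, w) = (½)*(-4)² = (½)*16 = 8)
m(17, 43)/2409 - 1615/2168 = 8/2409 - 1615/2168 = -3873191/5222712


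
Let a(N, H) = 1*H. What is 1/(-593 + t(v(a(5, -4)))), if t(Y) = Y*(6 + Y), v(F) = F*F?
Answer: -1/241 ≈ -0.0041494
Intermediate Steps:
a(N, H) = H
v(F) = F²
1/(-593 + t(v(a(5, -4)))) = 1/(-593 + (-4)²*(6 + (-4)²)) = 1/(-593 + 16*(6 + 16)) = 1/(-593 + 16*22) = 1/(-593 + 352) = 1/(-241) = -1/241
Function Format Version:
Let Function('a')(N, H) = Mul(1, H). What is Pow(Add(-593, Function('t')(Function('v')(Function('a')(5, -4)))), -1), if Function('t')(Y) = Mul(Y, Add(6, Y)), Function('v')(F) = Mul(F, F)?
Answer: Rational(-1, 241) ≈ -0.0041494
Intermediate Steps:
Function('a')(N, H) = H
Function('v')(F) = Pow(F, 2)
Pow(Add(-593, Function('t')(Function('v')(Function('a')(5, -4)))), -1) = Pow(Add(-593, Mul(Pow(-4, 2), Add(6, Pow(-4, 2)))), -1) = Pow(Add(-593, Mul(16, Add(6, 16))), -1) = Pow(Add(-593, Mul(16, 22)), -1) = Pow(Add(-593, 352), -1) = Pow(-241, -1) = Rational(-1, 241)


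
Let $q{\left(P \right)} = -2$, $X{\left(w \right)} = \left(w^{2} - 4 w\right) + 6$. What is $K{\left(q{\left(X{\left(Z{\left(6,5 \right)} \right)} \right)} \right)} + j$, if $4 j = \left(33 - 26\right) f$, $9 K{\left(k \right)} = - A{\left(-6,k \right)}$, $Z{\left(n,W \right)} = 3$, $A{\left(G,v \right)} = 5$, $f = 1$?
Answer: $\frac{43}{36} \approx 1.1944$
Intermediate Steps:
$X{\left(w \right)} = 6 + w^{2} - 4 w$
$K{\left(k \right)} = - \frac{5}{9}$ ($K{\left(k \right)} = \frac{\left(-1\right) 5}{9} = \frac{1}{9} \left(-5\right) = - \frac{5}{9}$)
$j = \frac{7}{4}$ ($j = \frac{\left(33 - 26\right) 1}{4} = \frac{7 \cdot 1}{4} = \frac{1}{4} \cdot 7 = \frac{7}{4} \approx 1.75$)
$K{\left(q{\left(X{\left(Z{\left(6,5 \right)} \right)} \right)} \right)} + j = - \frac{5}{9} + \frac{7}{4} = \frac{43}{36}$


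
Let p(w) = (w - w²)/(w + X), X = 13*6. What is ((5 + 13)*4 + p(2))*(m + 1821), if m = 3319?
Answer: 739903/2 ≈ 3.6995e+5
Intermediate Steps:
X = 78
p(w) = (w - w²)/(78 + w) (p(w) = (w - w²)/(w + 78) = (w - w²)/(78 + w))
((5 + 13)*4 + p(2))*(m + 1821) = ((5 + 13)*4 + 2*(1 - 1*2)/(78 + 2))*(3319 + 1821) = (18*4 + 2*(1 - 2)/80)*5140 = (72 + 2*(1/80)*(-1))*5140 = (72 - 1/40)*5140 = (2879/40)*5140 = 739903/2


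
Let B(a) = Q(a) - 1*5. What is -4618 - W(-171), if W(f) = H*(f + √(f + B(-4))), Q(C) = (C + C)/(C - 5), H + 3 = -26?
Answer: -9577 + 58*I*√394/3 ≈ -9577.0 + 383.76*I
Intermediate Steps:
H = -29 (H = -3 - 26 = -29)
Q(C) = 2*C/(-5 + C) (Q(C) = (2*C)/(-5 + C) = 2*C/(-5 + C))
B(a) = -5 + 2*a/(-5 + a) (B(a) = 2*a/(-5 + a) - 1*5 = 2*a/(-5 + a) - 5 = -5 + 2*a/(-5 + a))
W(f) = -29*f - 29*√(-37/9 + f) (W(f) = -29*(f + √(f + (25 - 3*(-4))/(-5 - 4))) = -29*(f + √(f + (25 + 12)/(-9))) = -29*(f + √(f - ⅑*37)) = -29*(f + √(f - 37/9)) = -29*(f + √(-37/9 + f)) = -29*f - 29*√(-37/9 + f))
-4618 - W(-171) = -4618 - (-29*(-171) - 29*√(-37 + 9*(-171))/3) = -4618 - (4959 - 29*√(-37 - 1539)/3) = -4618 - (4959 - 58*I*√394/3) = -4618 + (-4959 + 58*I*√394/3) = -9577 + 58*I*√394/3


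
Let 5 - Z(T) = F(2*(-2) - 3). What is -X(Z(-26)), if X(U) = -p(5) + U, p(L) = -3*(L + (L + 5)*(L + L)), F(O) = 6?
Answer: -314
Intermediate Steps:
Z(T) = -1 (Z(T) = 5 - 1*6 = 5 - 6 = -1)
p(L) = -3*L - 6*L*(5 + L) (p(L) = -3*(L + (5 + L)*(2*L)) = -3*(L + 2*L*(5 + L)) = -3*L - 6*L*(5 + L))
X(U) = 315 + U (X(U) = -(-3)*5*(11 + 2*5) + U = -(-3)*5*(11 + 10) + U = -(-3)*5*21 + U = -1*(-315) + U = 315 + U)
-X(Z(-26)) = -(315 - 1) = -1*314 = -314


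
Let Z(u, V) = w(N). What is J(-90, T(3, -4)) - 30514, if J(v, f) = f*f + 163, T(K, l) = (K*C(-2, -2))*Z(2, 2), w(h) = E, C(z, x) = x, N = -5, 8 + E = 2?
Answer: -29055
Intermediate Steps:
E = -6 (E = -8 + 2 = -6)
w(h) = -6
Z(u, V) = -6
T(K, l) = 12*K (T(K, l) = (K*(-2))*(-6) = -2*K*(-6) = 12*K)
J(v, f) = 163 + f² (J(v, f) = f² + 163 = 163 + f²)
J(-90, T(3, -4)) - 30514 = (163 + (12*3)²) - 30514 = (163 + 36²) - 30514 = (163 + 1296) - 30514 = 1459 - 30514 = -29055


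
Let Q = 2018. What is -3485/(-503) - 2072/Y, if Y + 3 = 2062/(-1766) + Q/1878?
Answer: 873077384497/1289980219 ≈ 676.81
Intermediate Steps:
Y = -2564573/829137 (Y = -3 + (2062/(-1766) + 2018/1878) = -3 + (2062*(-1/1766) + 2018*(1/1878)) = -3 + (-1031/883 + 1009/939) = -3 - 77162/829137 = -2564573/829137 ≈ -3.0931)
-3485/(-503) - 2072/Y = -3485/(-503) - 2072/(-2564573/829137) = -3485*(-1/503) - 2072*(-829137/2564573) = 3485/503 + 1717971864/2564573 = 873077384497/1289980219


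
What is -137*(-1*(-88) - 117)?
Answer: 3973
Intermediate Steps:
-137*(-1*(-88) - 117) = -137*(88 - 117) = -137*(-29) = 3973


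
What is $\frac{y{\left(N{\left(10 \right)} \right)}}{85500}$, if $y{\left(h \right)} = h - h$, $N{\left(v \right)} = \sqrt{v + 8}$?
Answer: $0$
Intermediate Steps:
$N{\left(v \right)} = \sqrt{8 + v}$
$y{\left(h \right)} = 0$
$\frac{y{\left(N{\left(10 \right)} \right)}}{85500} = \frac{0}{85500} = 0 \cdot \frac{1}{85500} = 0$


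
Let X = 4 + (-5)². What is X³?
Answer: 24389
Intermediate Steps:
X = 29 (X = 4 + 25 = 29)
X³ = 29³ = 24389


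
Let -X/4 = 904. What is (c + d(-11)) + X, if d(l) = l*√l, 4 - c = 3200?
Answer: -6812 - 11*I*√11 ≈ -6812.0 - 36.483*I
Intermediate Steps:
c = -3196 (c = 4 - 1*3200 = 4 - 3200 = -3196)
X = -3616 (X = -4*904 = -3616)
d(l) = l^(3/2)
(c + d(-11)) + X = (-3196 + (-11)^(3/2)) - 3616 = (-3196 - 11*I*√11) - 3616 = -6812 - 11*I*√11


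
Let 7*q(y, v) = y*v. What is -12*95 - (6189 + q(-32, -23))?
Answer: -52039/7 ≈ -7434.1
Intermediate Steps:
q(y, v) = v*y/7 (q(y, v) = (y*v)/7 = (v*y)/7 = v*y/7)
-12*95 - (6189 + q(-32, -23)) = -12*95 - (6189 + (⅐)*(-23)*(-32)) = -1140 - (6189 + 736/7) = -1140 - 1*44059/7 = -1140 - 44059/7 = -52039/7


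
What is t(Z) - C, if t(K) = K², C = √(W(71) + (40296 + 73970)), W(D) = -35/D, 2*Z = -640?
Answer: 102400 - √576012421/71 ≈ 1.0206e+5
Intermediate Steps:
Z = -320 (Z = (½)*(-640) = -320)
C = √576012421/71 (C = √(-35/71 + (40296 + 73970)) = √(-35*1/71 + 114266) = √(-35/71 + 114266) = √(8112851/71) = √576012421/71 ≈ 338.03)
t(Z) - C = (-320)² - √576012421/71 = 102400 - √576012421/71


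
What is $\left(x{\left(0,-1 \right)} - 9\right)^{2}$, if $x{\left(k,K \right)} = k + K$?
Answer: $100$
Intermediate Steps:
$x{\left(k,K \right)} = K + k$
$\left(x{\left(0,-1 \right)} - 9\right)^{2} = \left(\left(-1 + 0\right) - 9\right)^{2} = \left(-1 - 9\right)^{2} = \left(-10\right)^{2} = 100$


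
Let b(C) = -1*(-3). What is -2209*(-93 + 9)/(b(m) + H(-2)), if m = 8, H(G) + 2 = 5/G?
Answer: -123704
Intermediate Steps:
H(G) = -2 + 5/G
b(C) = 3
-2209*(-93 + 9)/(b(m) + H(-2)) = -2209*(-93 + 9)/(3 + (-2 + 5/(-2))) = -(-185556)/(3 + (-2 + 5*(-1/2))) = -(-185556)/(3 + (-2 - 5/2)) = -(-185556)/(3 - 9/2) = -(-185556)/(-3/2) = -(-185556)*(-2)/3 = -2209*56 = -123704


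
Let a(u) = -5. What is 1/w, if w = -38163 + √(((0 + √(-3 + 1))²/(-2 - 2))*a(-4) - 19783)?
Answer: -76326/2912868709 - I*√79142/2912868709 ≈ -2.6203e-5 - 9.6579e-8*I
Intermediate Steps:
w = -38163 + I*√79142/2 (w = -38163 + √(((0 + √(-3 + 1))²/(-2 - 2))*(-5) - 19783) = -38163 + √(((0 + √(-2))²/(-4))*(-5) - 19783) = -38163 + √(-(0 + I*√2)²/4*(-5) - 19783) = -38163 + √(-(I*√2)²/4*(-5) - 19783) = -38163 + √(-¼*(-2)*(-5) - 19783) = -38163 + √((½)*(-5) - 19783) = -38163 + √(-5/2 - 19783) = -38163 + √(-39571/2) = -38163 + I*√79142/2 ≈ -38163.0 + 140.66*I)
1/w = 1/(-38163 + I*√79142/2)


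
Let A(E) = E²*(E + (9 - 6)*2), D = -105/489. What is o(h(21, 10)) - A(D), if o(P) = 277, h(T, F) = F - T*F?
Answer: 1198461744/4330747 ≈ 276.73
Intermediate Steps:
h(T, F) = F - F*T
D = -35/163 (D = -105*1/489 = -35/163 ≈ -0.21472)
A(E) = E²*(6 + E) (A(E) = E²*(E + 3*2) = E²*(E + 6) = E²*(6 + E))
o(h(21, 10)) - A(D) = 277 - (-35/163)²*(6 - 35/163) = 277 - 1225*943/(26569*163) = 277 - 1*1155175/4330747 = 277 - 1155175/4330747 = 1198461744/4330747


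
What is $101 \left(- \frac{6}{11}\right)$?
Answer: $- \frac{606}{11} \approx -55.091$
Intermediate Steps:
$101 \left(- \frac{6}{11}\right) = - \frac{606}{11}$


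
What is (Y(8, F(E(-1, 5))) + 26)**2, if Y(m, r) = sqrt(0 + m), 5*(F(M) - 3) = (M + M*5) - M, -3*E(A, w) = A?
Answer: 684 + 104*sqrt(2) ≈ 831.08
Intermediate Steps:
E(A, w) = -A/3
F(M) = 3 + M (F(M) = 3 + ((M + M*5) - M)/5 = 3 + ((M + 5*M) - M)/5 = 3 + (6*M - M)/5 = 3 + (5*M)/5 = 3 + M)
Y(m, r) = sqrt(m)
(Y(8, F(E(-1, 5))) + 26)**2 = (sqrt(8) + 26)**2 = (2*sqrt(2) + 26)**2 = (26 + 2*sqrt(2))**2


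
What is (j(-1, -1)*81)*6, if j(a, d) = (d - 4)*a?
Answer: 2430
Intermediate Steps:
j(a, d) = a*(-4 + d) (j(a, d) = (-4 + d)*a = a*(-4 + d))
(j(-1, -1)*81)*6 = (-(-4 - 1)*81)*6 = (-1*(-5)*81)*6 = (5*81)*6 = 405*6 = 2430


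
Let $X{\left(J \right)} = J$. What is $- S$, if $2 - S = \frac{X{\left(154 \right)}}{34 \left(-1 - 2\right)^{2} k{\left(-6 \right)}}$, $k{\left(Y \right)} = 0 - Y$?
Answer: $- \frac{1759}{918} \approx -1.9161$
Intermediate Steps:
$k{\left(Y \right)} = - Y$
$S = \frac{1759}{918}$ ($S = 2 - \frac{154}{34 \left(-1 - 2\right)^{2} \left(\left(-1\right) \left(-6\right)\right)} = 2 - \frac{154}{34 \left(-3\right)^{2} \cdot 6} = 2 - \frac{154}{34 \cdot 9 \cdot 6} = 2 - \frac{154}{306 \cdot 6} = 2 - \frac{154}{1836} = 2 - 154 \cdot \frac{1}{1836} = 2 - \frac{77}{918} = \frac{1759}{918} \approx 1.9161$)
$- S = \left(-1\right) \frac{1759}{918} = - \frac{1759}{918}$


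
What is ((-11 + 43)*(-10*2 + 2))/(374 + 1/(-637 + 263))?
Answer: -71808/46625 ≈ -1.5401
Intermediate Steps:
((-11 + 43)*(-10*2 + 2))/(374 + 1/(-637 + 263)) = (32*(-20 + 2))/(374 + 1/(-374)) = (32*(-18))/(374 - 1/374) = -576/(139875/374) = (374/139875)*(-576) = -71808/46625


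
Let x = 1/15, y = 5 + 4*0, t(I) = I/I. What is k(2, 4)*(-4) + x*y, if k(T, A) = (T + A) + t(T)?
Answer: -83/3 ≈ -27.667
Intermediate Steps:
t(I) = 1
k(T, A) = 1 + A + T (k(T, A) = (T + A) + 1 = (A + T) + 1 = 1 + A + T)
y = 5 (y = 5 + 0 = 5)
x = 1/15 ≈ 0.066667
k(2, 4)*(-4) + x*y = (1 + 4 + 2)*(-4) + (1/15)*5 = 7*(-4) + 1/3 = -28 + 1/3 = -83/3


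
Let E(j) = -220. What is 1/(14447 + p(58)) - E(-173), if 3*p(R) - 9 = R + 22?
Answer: 9554603/43430 ≈ 220.00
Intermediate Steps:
p(R) = 31/3 + R/3 (p(R) = 3 + (R + 22)/3 = 3 + (22 + R)/3 = 3 + (22/3 + R/3) = 31/3 + R/3)
1/(14447 + p(58)) - E(-173) = 1/(14447 + (31/3 + (1/3)*58)) - 1*(-220) = 1/(14447 + (31/3 + 58/3)) + 220 = 1/(14447 + 89/3) + 220 = 1/(43430/3) + 220 = 3/43430 + 220 = 9554603/43430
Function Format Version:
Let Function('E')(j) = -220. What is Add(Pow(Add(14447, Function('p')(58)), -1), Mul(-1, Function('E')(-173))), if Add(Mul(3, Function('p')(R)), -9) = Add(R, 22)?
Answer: Rational(9554603, 43430) ≈ 220.00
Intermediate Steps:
Function('p')(R) = Add(Rational(31, 3), Mul(Rational(1, 3), R)) (Function('p')(R) = Add(3, Mul(Rational(1, 3), Add(R, 22))) = Add(3, Mul(Rational(1, 3), Add(22, R))) = Add(3, Add(Rational(22, 3), Mul(Rational(1, 3), R))) = Add(Rational(31, 3), Mul(Rational(1, 3), R)))
Add(Pow(Add(14447, Function('p')(58)), -1), Mul(-1, Function('E')(-173))) = Add(Pow(Add(14447, Add(Rational(31, 3), Mul(Rational(1, 3), 58))), -1), Mul(-1, -220)) = Add(Pow(Add(14447, Add(Rational(31, 3), Rational(58, 3))), -1), 220) = Add(Pow(Add(14447, Rational(89, 3)), -1), 220) = Add(Pow(Rational(43430, 3), -1), 220) = Add(Rational(3, 43430), 220) = Rational(9554603, 43430)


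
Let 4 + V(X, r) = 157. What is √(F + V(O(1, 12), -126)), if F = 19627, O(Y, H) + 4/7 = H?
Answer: 2*√4945 ≈ 140.64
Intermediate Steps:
O(Y, H) = -4/7 + H
V(X, r) = 153 (V(X, r) = -4 + 157 = 153)
√(F + V(O(1, 12), -126)) = √(19627 + 153) = √19780 = 2*√4945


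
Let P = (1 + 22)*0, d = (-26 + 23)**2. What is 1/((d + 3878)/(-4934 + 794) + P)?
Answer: -180/169 ≈ -1.0651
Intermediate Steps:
d = 9 (d = (-3)**2 = 9)
P = 0 (P = 23*0 = 0)
1/((d + 3878)/(-4934 + 794) + P) = 1/((9 + 3878)/(-4934 + 794) + 0) = 1/(3887/(-4140) + 0) = 1/(3887*(-1/4140) + 0) = 1/(-169/180 + 0) = 1/(-169/180) = -180/169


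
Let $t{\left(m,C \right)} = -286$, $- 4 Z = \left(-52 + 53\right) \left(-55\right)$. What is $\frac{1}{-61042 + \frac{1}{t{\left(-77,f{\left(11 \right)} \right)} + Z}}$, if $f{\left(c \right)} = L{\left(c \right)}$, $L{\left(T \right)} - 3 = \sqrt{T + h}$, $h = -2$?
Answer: $- \frac{1089}{66474742} \approx -1.6382 \cdot 10^{-5}$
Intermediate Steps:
$Z = \frac{55}{4}$ ($Z = - \frac{\left(-52 + 53\right) \left(-55\right)}{4} = - \frac{1 \left(-55\right)}{4} = \left(- \frac{1}{4}\right) \left(-55\right) = \frac{55}{4} \approx 13.75$)
$L{\left(T \right)} = 3 + \sqrt{-2 + T}$ ($L{\left(T \right)} = 3 + \sqrt{T - 2} = 3 + \sqrt{-2 + T}$)
$f{\left(c \right)} = 3 + \sqrt{-2 + c}$
$\frac{1}{-61042 + \frac{1}{t{\left(-77,f{\left(11 \right)} \right)} + Z}} = \frac{1}{-61042 + \frac{1}{-286 + \frac{55}{4}}} = \frac{1}{-61042 + \frac{1}{- \frac{1089}{4}}} = \frac{1}{-61042 - \frac{4}{1089}} = \frac{1}{- \frac{66474742}{1089}} = - \frac{1089}{66474742}$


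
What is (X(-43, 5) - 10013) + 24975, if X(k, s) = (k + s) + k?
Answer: 14881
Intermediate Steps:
X(k, s) = s + 2*k
(X(-43, 5) - 10013) + 24975 = ((5 + 2*(-43)) - 10013) + 24975 = ((5 - 86) - 10013) + 24975 = (-81 - 10013) + 24975 = -10094 + 24975 = 14881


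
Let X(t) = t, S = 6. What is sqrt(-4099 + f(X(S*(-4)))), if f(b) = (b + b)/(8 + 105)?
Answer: I*sqrt(52345555)/113 ≈ 64.027*I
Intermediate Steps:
f(b) = 2*b/113 (f(b) = (2*b)/113 = (2*b)*(1/113) = 2*b/113)
sqrt(-4099 + f(X(S*(-4)))) = sqrt(-4099 + 2*(6*(-4))/113) = sqrt(-4099 + (2/113)*(-24)) = sqrt(-4099 - 48/113) = sqrt(-463235/113) = I*sqrt(52345555)/113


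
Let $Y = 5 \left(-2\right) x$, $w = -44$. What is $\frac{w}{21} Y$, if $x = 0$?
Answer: $0$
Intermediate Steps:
$Y = 0$ ($Y = 5 \left(-2\right) 0 = \left(-10\right) 0 = 0$)
$\frac{w}{21} Y = - \frac{44}{21} \cdot 0 = \left(-44\right) \frac{1}{21} \cdot 0 = \left(- \frac{44}{21}\right) 0 = 0$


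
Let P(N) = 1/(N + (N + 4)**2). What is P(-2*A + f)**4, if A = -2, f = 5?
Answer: 1/1003875856 ≈ 9.9614e-10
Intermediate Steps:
P(N) = 1/(N + (4 + N)**2)
P(-2*A + f)**4 = (1/((-2*(-2) + 5) + (4 + (-2*(-2) + 5))**2))**4 = (1/((4 + 5) + (4 + (4 + 5))**2))**4 = (1/(9 + (4 + 9)**2))**4 = (1/(9 + 13**2))**4 = (1/(9 + 169))**4 = (1/178)**4 = 1/1003875856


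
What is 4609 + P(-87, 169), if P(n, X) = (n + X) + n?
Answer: 4604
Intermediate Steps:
P(n, X) = X + 2*n (P(n, X) = (X + n) + n = X + 2*n)
4609 + P(-87, 169) = 4609 + (169 + 2*(-87)) = 4609 + (169 - 174) = 4609 - 5 = 4604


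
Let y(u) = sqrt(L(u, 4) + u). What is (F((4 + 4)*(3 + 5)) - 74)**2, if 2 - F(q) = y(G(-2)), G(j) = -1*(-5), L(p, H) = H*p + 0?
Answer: 5929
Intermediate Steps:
L(p, H) = H*p
G(j) = 5
y(u) = sqrt(5)*sqrt(u) (y(u) = sqrt(4*u + u) = sqrt(5*u) = sqrt(5)*sqrt(u))
F(q) = -3 (F(q) = 2 - sqrt(5)*sqrt(5) = 2 - 1*5 = 2 - 5 = -3)
(F((4 + 4)*(3 + 5)) - 74)**2 = (-3 - 74)**2 = (-77)**2 = 5929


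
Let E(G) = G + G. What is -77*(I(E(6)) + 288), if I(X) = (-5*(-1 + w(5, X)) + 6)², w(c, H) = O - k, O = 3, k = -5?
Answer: -86933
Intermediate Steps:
E(G) = 2*G
w(c, H) = 8 (w(c, H) = 3 - 1*(-5) = 3 + 5 = 8)
I(X) = 841 (I(X) = (-5*(-1 + 8) + 6)² = (-5*7 + 6)² = (-35 + 6)² = (-29)² = 841)
-77*(I(E(6)) + 288) = -77*(841 + 288) = -77*1129 = -86933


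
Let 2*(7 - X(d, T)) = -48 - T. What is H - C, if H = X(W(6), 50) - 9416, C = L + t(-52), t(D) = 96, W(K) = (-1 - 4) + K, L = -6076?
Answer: -3380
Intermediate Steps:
W(K) = -5 + K
X(d, T) = 31 + T/2 (X(d, T) = 7 - (-48 - T)/2 = 7 + (24 + T/2) = 31 + T/2)
C = -5980 (C = -6076 + 96 = -5980)
H = -9360 (H = (31 + (½)*50) - 9416 = (31 + 25) - 9416 = 56 - 9416 = -9360)
H - C = -9360 - 1*(-5980) = -9360 + 5980 = -3380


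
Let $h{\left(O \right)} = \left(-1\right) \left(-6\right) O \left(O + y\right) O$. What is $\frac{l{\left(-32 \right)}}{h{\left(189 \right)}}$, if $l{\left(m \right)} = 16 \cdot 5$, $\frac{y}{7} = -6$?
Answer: $\frac{40}{15752961} \approx 2.5392 \cdot 10^{-6}$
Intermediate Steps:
$y = -42$ ($y = 7 \left(-6\right) = -42$)
$h{\left(O \right)} = 6 O^{2} \left(-42 + O\right)$ ($h{\left(O \right)} = \left(-1\right) \left(-6\right) O \left(O - 42\right) O = 6 O \left(-42 + O\right) O = 6 O^{2} \left(-42 + O\right)$)
$l{\left(m \right)} = 80$
$\frac{l{\left(-32 \right)}}{h{\left(189 \right)}} = \frac{80}{6 \cdot 189^{2} \left(-42 + 189\right)} = \frac{80}{6 \cdot 35721 \cdot 147} = \frac{80}{31505922} = 80 \cdot \frac{1}{31505922} = \frac{40}{15752961}$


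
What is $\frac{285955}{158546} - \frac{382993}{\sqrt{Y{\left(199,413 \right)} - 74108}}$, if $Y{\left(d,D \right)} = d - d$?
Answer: $\frac{285955}{158546} + \frac{382993 i \sqrt{18527}}{37054} \approx 1.8036 + 1406.9 i$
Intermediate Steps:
$Y{\left(d,D \right)} = 0$
$\frac{285955}{158546} - \frac{382993}{\sqrt{Y{\left(199,413 \right)} - 74108}} = \frac{285955}{158546} - \frac{382993}{\sqrt{0 - 74108}} = 285955 \cdot \frac{1}{158546} - \frac{382993}{\sqrt{-74108}} = \frac{285955}{158546} - \frac{382993}{2 i \sqrt{18527}} = \frac{285955}{158546} - 382993 \left(- \frac{i \sqrt{18527}}{37054}\right) = \frac{285955}{158546} + \frac{382993 i \sqrt{18527}}{37054}$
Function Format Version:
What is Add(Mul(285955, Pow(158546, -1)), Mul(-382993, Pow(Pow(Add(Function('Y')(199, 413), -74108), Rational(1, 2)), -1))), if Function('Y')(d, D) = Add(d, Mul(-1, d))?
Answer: Add(Rational(285955, 158546), Mul(Rational(382993, 37054), I, Pow(18527, Rational(1, 2)))) ≈ Add(1.8036, Mul(1406.9, I))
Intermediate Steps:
Function('Y')(d, D) = 0
Add(Mul(285955, Pow(158546, -1)), Mul(-382993, Pow(Pow(Add(Function('Y')(199, 413), -74108), Rational(1, 2)), -1))) = Add(Mul(285955, Pow(158546, -1)), Mul(-382993, Pow(Pow(Add(0, -74108), Rational(1, 2)), -1))) = Add(Mul(285955, Rational(1, 158546)), Mul(-382993, Pow(Pow(-74108, Rational(1, 2)), -1))) = Add(Rational(285955, 158546), Mul(-382993, Pow(Mul(2, I, Pow(18527, Rational(1, 2))), -1))) = Add(Rational(285955, 158546), Mul(-382993, Mul(Rational(-1, 37054), I, Pow(18527, Rational(1, 2))))) = Add(Rational(285955, 158546), Mul(Rational(382993, 37054), I, Pow(18527, Rational(1, 2))))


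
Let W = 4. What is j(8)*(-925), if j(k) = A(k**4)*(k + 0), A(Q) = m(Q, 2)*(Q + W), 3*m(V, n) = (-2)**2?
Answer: -121360000/3 ≈ -4.0453e+7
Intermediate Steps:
m(V, n) = 4/3 (m(V, n) = (1/3)*(-2)**2 = (1/3)*4 = 4/3)
A(Q) = 16/3 + 4*Q/3 (A(Q) = 4*(Q + 4)/3 = 4*(4 + Q)/3 = 16/3 + 4*Q/3)
j(k) = k*(16/3 + 4*k**4/3) (j(k) = (16/3 + 4*k**4/3)*(k + 0) = (16/3 + 4*k**4/3)*k = k*(16/3 + 4*k**4/3))
j(8)*(-925) = ((4/3)*8*(4 + 8**4))*(-925) = ((4/3)*8*(4 + 4096))*(-925) = ((4/3)*8*4100)*(-925) = (131200/3)*(-925) = -121360000/3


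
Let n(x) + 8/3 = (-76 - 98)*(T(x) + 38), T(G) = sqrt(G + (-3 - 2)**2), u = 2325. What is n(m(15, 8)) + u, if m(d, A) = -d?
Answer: -12869/3 - 174*sqrt(10) ≈ -4839.9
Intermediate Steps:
T(G) = sqrt(25 + G) (T(G) = sqrt(G + (-5)**2) = sqrt(G + 25) = sqrt(25 + G))
n(x) = -19844/3 - 174*sqrt(25 + x) (n(x) = -8/3 + (-76 - 98)*(sqrt(25 + x) + 38) = -8/3 - 174*(38 + sqrt(25 + x)) = -8/3 + (-6612 - 174*sqrt(25 + x)) = -19844/3 - 174*sqrt(25 + x))
n(m(15, 8)) + u = (-19844/3 - 174*sqrt(25 - 1*15)) + 2325 = (-19844/3 - 174*sqrt(25 - 15)) + 2325 = (-19844/3 - 174*sqrt(10)) + 2325 = -12869/3 - 174*sqrt(10)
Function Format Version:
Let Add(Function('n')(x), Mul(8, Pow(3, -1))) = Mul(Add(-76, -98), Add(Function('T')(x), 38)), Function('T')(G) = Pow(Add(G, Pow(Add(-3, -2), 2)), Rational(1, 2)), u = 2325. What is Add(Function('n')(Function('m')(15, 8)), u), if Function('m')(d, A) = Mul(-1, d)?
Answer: Add(Rational(-12869, 3), Mul(-174, Pow(10, Rational(1, 2)))) ≈ -4839.9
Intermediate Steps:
Function('T')(G) = Pow(Add(25, G), Rational(1, 2)) (Function('T')(G) = Pow(Add(G, Pow(-5, 2)), Rational(1, 2)) = Pow(Add(G, 25), Rational(1, 2)) = Pow(Add(25, G), Rational(1, 2)))
Function('n')(x) = Add(Rational(-19844, 3), Mul(-174, Pow(Add(25, x), Rational(1, 2)))) (Function('n')(x) = Add(Rational(-8, 3), Mul(Add(-76, -98), Add(Pow(Add(25, x), Rational(1, 2)), 38))) = Add(Rational(-8, 3), Mul(-174, Add(38, Pow(Add(25, x), Rational(1, 2))))) = Add(Rational(-8, 3), Add(-6612, Mul(-174, Pow(Add(25, x), Rational(1, 2))))) = Add(Rational(-19844, 3), Mul(-174, Pow(Add(25, x), Rational(1, 2)))))
Add(Function('n')(Function('m')(15, 8)), u) = Add(Add(Rational(-19844, 3), Mul(-174, Pow(Add(25, Mul(-1, 15)), Rational(1, 2)))), 2325) = Add(Add(Rational(-19844, 3), Mul(-174, Pow(Add(25, -15), Rational(1, 2)))), 2325) = Add(Add(Rational(-19844, 3), Mul(-174, Pow(10, Rational(1, 2)))), 2325) = Add(Rational(-12869, 3), Mul(-174, Pow(10, Rational(1, 2))))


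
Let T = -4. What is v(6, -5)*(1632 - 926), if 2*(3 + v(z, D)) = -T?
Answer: -706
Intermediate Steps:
v(z, D) = -1 (v(z, D) = -3 + (-1*(-4))/2 = -3 + (½)*4 = -3 + 2 = -1)
v(6, -5)*(1632 - 926) = -(1632 - 926) = -1*706 = -706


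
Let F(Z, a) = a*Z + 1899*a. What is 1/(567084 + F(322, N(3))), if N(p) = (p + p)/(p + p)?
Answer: 1/569305 ≈ 1.7565e-6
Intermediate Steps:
N(p) = 1 (N(p) = (2*p)/((2*p)) = (2*p)*(1/(2*p)) = 1)
F(Z, a) = 1899*a + Z*a (F(Z, a) = Z*a + 1899*a = 1899*a + Z*a)
1/(567084 + F(322, N(3))) = 1/(567084 + 1*(1899 + 322)) = 1/(567084 + 1*2221) = 1/(567084 + 2221) = 1/569305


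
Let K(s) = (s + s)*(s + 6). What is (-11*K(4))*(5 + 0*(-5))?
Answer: -4400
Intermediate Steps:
K(s) = 2*s*(6 + s) (K(s) = (2*s)*(6 + s) = 2*s*(6 + s))
(-11*K(4))*(5 + 0*(-5)) = (-22*4*(6 + 4))*(5 + 0*(-5)) = (-22*4*10)*(5 + 0) = -11*80*5 = -880*5 = -4400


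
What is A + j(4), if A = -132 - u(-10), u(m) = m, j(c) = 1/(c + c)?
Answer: -975/8 ≈ -121.88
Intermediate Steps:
j(c) = 1/(2*c)
A = -122 (A = -132 - 1*(-10) = -132 + 10 = -122)
A + j(4) = -122 + (½)/4 = -122 + (½)*(¼) = -122 + ⅛ = -975/8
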